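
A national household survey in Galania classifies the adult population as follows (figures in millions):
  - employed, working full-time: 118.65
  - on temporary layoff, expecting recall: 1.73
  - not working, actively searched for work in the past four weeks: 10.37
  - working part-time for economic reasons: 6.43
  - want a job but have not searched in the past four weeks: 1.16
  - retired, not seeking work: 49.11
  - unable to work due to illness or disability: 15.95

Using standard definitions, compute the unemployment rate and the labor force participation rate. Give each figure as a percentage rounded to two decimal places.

Employed = 118.65 + 6.43 = 125.08 million (anyone who worked, including part-time for economic reasons, counts as employed).
Unemployed = 1.73 + 10.37 = 12.10 million (jobless and actively searching, or on temporary layoff).
Labor force = 125.08 + 12.10 = 137.18 million.
Not in labor force = 1.16 + 49.11 + 15.95 = 66.22 million (those not working and not actively searching are outside the labor force — including those who want a job but have given up searching).
Civilian working-age population = 137.18 + 66.22 = 203.40 million.
Unemployment rate = 12.10 / 137.18 = 8.82%.
Labor force participation rate = 137.18 / 203.40 = 67.44%.

Unemployment rate ≈ 8.82%; labor force participation rate ≈ 67.44%.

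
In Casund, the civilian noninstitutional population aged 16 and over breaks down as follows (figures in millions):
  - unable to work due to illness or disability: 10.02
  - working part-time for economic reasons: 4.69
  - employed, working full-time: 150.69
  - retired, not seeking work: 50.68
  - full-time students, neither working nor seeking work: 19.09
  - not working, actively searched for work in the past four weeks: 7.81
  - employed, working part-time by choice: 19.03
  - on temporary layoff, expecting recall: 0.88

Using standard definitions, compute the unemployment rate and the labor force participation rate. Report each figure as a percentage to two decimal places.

Unemployment rate ≈ 4.75%; labor force participation rate ≈ 69.65%.

Employed = 4.69 + 150.69 + 19.03 = 174.41 million (anyone who worked, including part-time for economic reasons, counts as employed).
Unemployed = 7.81 + 0.88 = 8.69 million (jobless and actively searching, or on temporary layoff).
Labor force = 174.41 + 8.69 = 183.10 million.
Not in labor force = 10.02 + 50.68 + 19.09 = 79.79 million (those not working and not actively searching are outside the labor force).
Civilian working-age population = 183.10 + 79.79 = 262.89 million.
Unemployment rate = 8.69 / 183.10 = 4.75%.
Labor force participation rate = 183.10 / 262.89 = 69.65%.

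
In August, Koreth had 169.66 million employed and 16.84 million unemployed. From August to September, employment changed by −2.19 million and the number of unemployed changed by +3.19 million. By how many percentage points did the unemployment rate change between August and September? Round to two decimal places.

August: labor force = 169.66 + 16.84 = 186.50; u = 16.84/186.50 = 9.03%.
September: labor force = 167.47 + 20.03 = 187.50; u = 20.03/187.50 = 10.68%.
Change = 10.68% − 9.03% = +1.65 pp.

The unemployment rate changed by +1.65 percentage points.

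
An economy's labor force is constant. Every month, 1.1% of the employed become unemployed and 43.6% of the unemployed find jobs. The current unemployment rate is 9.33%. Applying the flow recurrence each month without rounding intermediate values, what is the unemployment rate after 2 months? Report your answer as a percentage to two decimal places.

Unemployment rate after two months ≈ 4.56%.

With a fixed labor force, u_{t+1} = u_t + s·(1−u_t) − f·u_t = u_t·(1−s−f) + s.
Here 1−s−f = 0.553 and s = 0.011.
u_1 = 0.093300 × 0.553 + 0.011 = 0.062595.
u_2 = 0.062595 × 0.553 + 0.011 = 0.045615.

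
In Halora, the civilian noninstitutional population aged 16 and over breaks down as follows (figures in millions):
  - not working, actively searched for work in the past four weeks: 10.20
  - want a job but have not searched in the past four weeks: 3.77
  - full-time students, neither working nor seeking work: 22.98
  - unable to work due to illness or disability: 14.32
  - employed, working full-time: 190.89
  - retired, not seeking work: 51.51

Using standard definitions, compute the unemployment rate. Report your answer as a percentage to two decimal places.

Unemployment rate ≈ 5.07%.

Employed = 190.89 million.
Unemployed = 10.20 million.
Labor force = 190.89 + 10.20 = 201.09 million.
Unemployment rate = 10.20 / 201.09 = 5.07%.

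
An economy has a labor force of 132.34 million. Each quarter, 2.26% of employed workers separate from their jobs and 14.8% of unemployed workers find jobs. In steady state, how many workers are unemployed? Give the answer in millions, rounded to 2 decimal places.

Steady-state unemployment rate u* = s/(s+f) = 2.26/(2.26+14.8) = 0.132474.
Unemployed = u* × labor force = 0.132474 × 132.34 ≈ 17.53 million.

About 17.53 million are unemployed in steady state.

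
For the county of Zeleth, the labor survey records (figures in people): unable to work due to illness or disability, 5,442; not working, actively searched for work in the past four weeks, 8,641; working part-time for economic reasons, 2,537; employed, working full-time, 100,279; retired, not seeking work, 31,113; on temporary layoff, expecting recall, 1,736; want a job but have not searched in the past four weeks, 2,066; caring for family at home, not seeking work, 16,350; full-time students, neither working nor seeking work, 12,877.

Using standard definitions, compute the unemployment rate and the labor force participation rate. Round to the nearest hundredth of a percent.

Unemployment rate ≈ 9.17%; labor force participation rate ≈ 62.52%.

Employed = 2,537 + 100,279 = 102,816 (anyone who worked, including part-time for economic reasons, counts as employed).
Unemployed = 8,641 + 1,736 = 10,377 (jobless and actively searching, or on temporary layoff).
Labor force = 102,816 + 10,377 = 113,193.
Not in labor force = 5,442 + 31,113 + 2,066 + 16,350 + 12,877 = 67,848 (those not working and not actively searching are outside the labor force — including those who want a job but have given up searching).
Civilian working-age population = 113,193 + 67,848 = 181,041.
Unemployment rate = 10,377 / 113,193 = 9.17%.
Labor force participation rate = 113,193 / 181,041 = 62.52%.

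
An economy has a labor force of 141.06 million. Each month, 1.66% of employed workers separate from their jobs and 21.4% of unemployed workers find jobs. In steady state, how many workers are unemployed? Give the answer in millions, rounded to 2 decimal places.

Steady-state unemployment rate u* = s/(s+f) = 1.66/(1.66+21.4) = 0.071986.
Unemployed = u* × labor force = 0.071986 × 141.06 ≈ 10.15 million.

About 10.15 million are unemployed in steady state.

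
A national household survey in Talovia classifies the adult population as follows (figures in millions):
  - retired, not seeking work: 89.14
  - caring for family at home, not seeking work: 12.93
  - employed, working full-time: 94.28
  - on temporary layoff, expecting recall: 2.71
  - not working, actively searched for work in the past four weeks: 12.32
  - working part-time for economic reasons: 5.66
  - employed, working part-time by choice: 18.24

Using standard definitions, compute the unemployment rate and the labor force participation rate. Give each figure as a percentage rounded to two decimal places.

Unemployment rate ≈ 11.28%; labor force participation rate ≈ 56.62%.

Employed = 94.28 + 5.66 + 18.24 = 118.18 million (anyone who worked, including part-time for economic reasons, counts as employed).
Unemployed = 2.71 + 12.32 = 15.03 million (jobless and actively searching, or on temporary layoff).
Labor force = 118.18 + 15.03 = 133.21 million.
Not in labor force = 89.14 + 12.93 = 102.07 million (those not working and not actively searching are outside the labor force).
Civilian working-age population = 133.21 + 102.07 = 235.28 million.
Unemployment rate = 15.03 / 133.21 = 11.28%.
Labor force participation rate = 133.21 / 235.28 = 56.62%.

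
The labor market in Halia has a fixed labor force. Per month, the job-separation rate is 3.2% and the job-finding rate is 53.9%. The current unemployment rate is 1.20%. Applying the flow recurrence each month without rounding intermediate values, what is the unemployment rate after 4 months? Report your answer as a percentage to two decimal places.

With a fixed labor force, u_{t+1} = u_t + s·(1−u_t) − f·u_t = u_t·(1−s−f) + s.
Here 1−s−f = 0.429 and s = 0.032.
u_1 = 0.012000 × 0.429 + 0.032 = 0.037148.
u_2 = 0.037148 × 0.429 + 0.032 = 0.047936.
u_3 = 0.047936 × 0.429 + 0.032 = 0.052565.
u_4 = 0.052565 × 0.429 + 0.032 = 0.054550.

Unemployment rate after four months ≈ 5.46%.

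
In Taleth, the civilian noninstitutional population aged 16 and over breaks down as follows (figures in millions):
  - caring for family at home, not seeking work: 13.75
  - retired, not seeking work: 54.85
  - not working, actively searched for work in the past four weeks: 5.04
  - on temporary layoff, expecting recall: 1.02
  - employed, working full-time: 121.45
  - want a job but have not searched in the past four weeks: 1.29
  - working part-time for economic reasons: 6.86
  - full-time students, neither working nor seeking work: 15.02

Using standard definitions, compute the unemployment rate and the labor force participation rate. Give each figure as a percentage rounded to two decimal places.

Unemployment rate ≈ 4.51%; labor force participation rate ≈ 61.28%.

Employed = 121.45 + 6.86 = 128.31 million (anyone who worked, including part-time for economic reasons, counts as employed).
Unemployed = 5.04 + 1.02 = 6.06 million (jobless and actively searching, or on temporary layoff).
Labor force = 128.31 + 6.06 = 134.37 million.
Not in labor force = 13.75 + 54.85 + 1.29 + 15.02 = 84.91 million (those not working and not actively searching are outside the labor force — including those who want a job but have given up searching).
Civilian working-age population = 134.37 + 84.91 = 219.28 million.
Unemployment rate = 6.06 / 134.37 = 4.51%.
Labor force participation rate = 134.37 / 219.28 = 61.28%.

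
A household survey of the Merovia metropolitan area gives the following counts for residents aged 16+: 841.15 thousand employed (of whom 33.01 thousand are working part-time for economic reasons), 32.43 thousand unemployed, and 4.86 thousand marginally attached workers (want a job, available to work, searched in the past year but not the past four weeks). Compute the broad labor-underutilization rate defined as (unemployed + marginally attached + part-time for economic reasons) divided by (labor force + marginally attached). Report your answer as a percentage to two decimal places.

Broad underutilization rate ≈ 8.00%.

Labor force = 841.15 + 32.43 = 873.58 thousand.
Numerator = 32.43 + 4.86 + 33.01 = 70.30 thousand.
Denominator = 873.58 + 4.86 = 878.44 thousand.
Broad rate = 70.30 / 878.44 = 8.00%.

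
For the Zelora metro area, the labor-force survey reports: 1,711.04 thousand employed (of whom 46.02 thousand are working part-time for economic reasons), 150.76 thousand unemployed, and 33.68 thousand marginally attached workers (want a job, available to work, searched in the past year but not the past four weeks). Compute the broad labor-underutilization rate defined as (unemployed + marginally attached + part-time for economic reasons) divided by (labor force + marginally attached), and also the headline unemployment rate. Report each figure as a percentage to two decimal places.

Labor force = 1,711.04 + 150.76 = 1,861.80 thousand.
Numerator = 150.76 + 33.68 + 46.02 = 230.46 thousand.
Denominator = 1,861.80 + 33.68 = 1,895.48 thousand.
Broad rate = 230.46 / 1,895.48 = 12.16%.
Headline unemployment rate = 150.76 / 1,861.80 = 8.10%.

Broad underutilization rate ≈ 12.16%; headline unemployment rate ≈ 8.10%.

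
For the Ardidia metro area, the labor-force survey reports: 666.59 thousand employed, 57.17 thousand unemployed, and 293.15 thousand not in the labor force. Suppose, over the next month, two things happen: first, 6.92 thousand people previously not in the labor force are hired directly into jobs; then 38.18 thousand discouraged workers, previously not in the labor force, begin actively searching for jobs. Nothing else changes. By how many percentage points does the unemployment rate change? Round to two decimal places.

Initially, labor force = 666.59 + 57.17 = 723.76 thousand, so u = 57.17/723.76 = 7.90%.
After the first change, employed and labor force both rise by 6.92; unemployed unchanged → E = 673.51, U = 57.17, labor force = 730.68 thousand.
After the second change, unemployed and labor force both rise by 38.18 → E = 673.51, U = 95.35, labor force = 768.86 thousand.
New unemployment rate = 95.35 / 768.86 = 12.40%.
Change = 12.40% − 7.90% = +4.50 percentage points.

The unemployment rate changes by +4.50 percentage points.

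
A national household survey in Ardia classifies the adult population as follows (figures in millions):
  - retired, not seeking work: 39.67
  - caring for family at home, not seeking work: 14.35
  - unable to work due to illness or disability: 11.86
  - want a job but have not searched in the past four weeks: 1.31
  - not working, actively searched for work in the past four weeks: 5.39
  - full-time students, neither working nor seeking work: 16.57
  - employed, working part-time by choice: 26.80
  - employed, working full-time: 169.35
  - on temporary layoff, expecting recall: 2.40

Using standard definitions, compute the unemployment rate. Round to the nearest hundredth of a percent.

Employed = 26.80 + 169.35 = 196.15 million.
Unemployed = 5.39 + 2.40 = 7.79 million (jobless and actively searching, or on temporary layoff).
Labor force = 196.15 + 7.79 = 203.94 million.
Unemployment rate = 7.79 / 203.94 = 3.82%.

Unemployment rate ≈ 3.82%.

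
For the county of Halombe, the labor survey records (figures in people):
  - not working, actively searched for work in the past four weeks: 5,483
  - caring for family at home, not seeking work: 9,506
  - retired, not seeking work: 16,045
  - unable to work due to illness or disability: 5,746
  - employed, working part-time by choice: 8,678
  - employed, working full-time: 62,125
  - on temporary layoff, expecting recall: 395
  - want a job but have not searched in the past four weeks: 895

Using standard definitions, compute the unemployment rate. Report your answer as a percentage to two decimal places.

Unemployment rate ≈ 7.67%.

Employed = 8,678 + 62,125 = 70,803.
Unemployed = 5,483 + 395 = 5,878 (jobless and actively searching, or on temporary layoff).
Labor force = 70,803 + 5,878 = 76,681.
Unemployment rate = 5,878 / 76,681 = 7.67%.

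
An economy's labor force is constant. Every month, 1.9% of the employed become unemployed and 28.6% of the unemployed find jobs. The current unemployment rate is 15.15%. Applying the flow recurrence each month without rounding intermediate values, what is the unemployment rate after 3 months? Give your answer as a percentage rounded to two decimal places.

With a fixed labor force, u_{t+1} = u_t + s·(1−u_t) − f·u_t = u_t·(1−s−f) + s.
Here 1−s−f = 0.695 and s = 0.019.
u_1 = 0.151500 × 0.695 + 0.019 = 0.124292.
u_2 = 0.124292 × 0.695 + 0.019 = 0.105383.
u_3 = 0.105383 × 0.695 + 0.019 = 0.092241.

Unemployment rate after three months ≈ 9.22%.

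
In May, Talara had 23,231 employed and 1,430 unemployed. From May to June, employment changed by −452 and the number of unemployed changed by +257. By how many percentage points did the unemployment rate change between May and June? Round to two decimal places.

The unemployment rate changed by +1.10 percentage points.

May: labor force = 23,231 + 1,430 = 24,661; u = 1,430/24,661 = 5.80%.
June: labor force = 22,779 + 1,687 = 24,466; u = 1,687/24,466 = 6.90%.
Change = 6.90% − 5.80% = +1.10 pp.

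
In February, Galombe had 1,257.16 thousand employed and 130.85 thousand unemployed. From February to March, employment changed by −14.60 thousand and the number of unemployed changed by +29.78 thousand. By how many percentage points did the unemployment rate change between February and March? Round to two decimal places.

The unemployment rate changed by +2.02 percentage points.

February: labor force = 1,257.16 + 130.85 = 1,388.01; u = 130.85/1,388.01 = 9.43%.
March: labor force = 1,242.56 + 160.63 = 1,403.19; u = 160.63/1,403.19 = 11.45%.
Change = 11.45% − 9.43% = +2.02 pp.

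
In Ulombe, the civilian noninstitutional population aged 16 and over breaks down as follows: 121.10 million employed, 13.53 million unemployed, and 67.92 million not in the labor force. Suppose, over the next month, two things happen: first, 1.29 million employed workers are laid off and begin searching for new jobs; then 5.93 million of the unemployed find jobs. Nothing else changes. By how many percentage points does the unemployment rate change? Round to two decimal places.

The unemployment rate changes by −3.45 percentage points.

Initially, labor force = 121.10 + 13.53 = 134.63 million, so u = 13.53/134.63 = 10.05%.
After the first change, employed falls and unemployed rises by 1.29; labor force unchanged → E = 119.81, U = 14.82, labor force = 134.63 million.
After the second change, unemployed falls and employed rises by 5.93; labor force unchanged → E = 125.74, U = 8.89, labor force = 134.63 million.
New unemployment rate = 8.89 / 134.63 = 6.60%.
Change = 6.60% − 10.05% = −3.45 percentage points.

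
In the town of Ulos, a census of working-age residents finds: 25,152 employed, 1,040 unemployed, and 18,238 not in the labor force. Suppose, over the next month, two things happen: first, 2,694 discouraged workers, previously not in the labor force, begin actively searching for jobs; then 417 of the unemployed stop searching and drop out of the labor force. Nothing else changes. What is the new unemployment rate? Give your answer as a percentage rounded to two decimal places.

Initially, labor force = 25,152 + 1,040 = 26,192, so u = 1,040/26,192 = 3.97%.
After the first change, unemployed and labor force both rise by 2,694 → E = 25,152, U = 3,734, labor force = 28,886.
After the second change, unemployed and labor force both fall by 417 → E = 25,152, U = 3,317, labor force = 28,469.
New unemployment rate = 3,317 / 28,469 = 11.65%.

New unemployment rate ≈ 11.65%.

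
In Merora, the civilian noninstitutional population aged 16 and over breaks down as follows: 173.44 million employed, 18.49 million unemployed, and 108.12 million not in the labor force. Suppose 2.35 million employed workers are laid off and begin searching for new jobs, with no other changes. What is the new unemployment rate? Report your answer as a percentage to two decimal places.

Initially, labor force = 173.44 + 18.49 = 191.93 million, so u = 18.49/191.93 = 9.63%.
After the change, employed falls and unemployed rises by 2.35; labor force unchanged → E = 171.09, U = 20.84, labor force = 191.93 million.
New unemployment rate = 20.84 / 191.93 = 10.86%.

New unemployment rate ≈ 10.86%.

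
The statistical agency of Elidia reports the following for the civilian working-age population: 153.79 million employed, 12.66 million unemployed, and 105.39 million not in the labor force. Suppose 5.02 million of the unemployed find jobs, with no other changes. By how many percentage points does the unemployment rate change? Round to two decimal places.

The unemployment rate changes by −3.02 percentage points.

Initially, labor force = 153.79 + 12.66 = 166.45 million, so u = 12.66/166.45 = 7.61%.
After the change, unemployed falls and employed rises by 5.02; labor force unchanged → E = 158.81, U = 7.64, labor force = 166.45 million.
New unemployment rate = 7.64 / 166.45 = 4.59%.
Change = 4.59% − 7.61% = −3.02 percentage points.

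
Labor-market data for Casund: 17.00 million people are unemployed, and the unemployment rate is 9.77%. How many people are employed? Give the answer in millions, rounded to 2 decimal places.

About 157.00 million are employed.

Labor force = U / u = 17.00 / 0.0977 ≈ 174.00 million.
Employed = labor force − unemployed = 174.00 − 17.00 = 157.00 million.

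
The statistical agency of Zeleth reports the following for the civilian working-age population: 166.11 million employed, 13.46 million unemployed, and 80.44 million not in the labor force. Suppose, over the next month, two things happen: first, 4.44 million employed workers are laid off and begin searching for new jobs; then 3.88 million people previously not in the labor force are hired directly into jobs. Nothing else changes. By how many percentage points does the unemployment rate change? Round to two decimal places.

Initially, labor force = 166.11 + 13.46 = 179.57 million, so u = 13.46/179.57 = 7.50%.
After the first change, employed falls and unemployed rises by 4.44; labor force unchanged → E = 161.67, U = 17.90, labor force = 179.57 million.
After the second change, employed and labor force both rise by 3.88; unemployed unchanged → E = 165.55, U = 17.90, labor force = 183.45 million.
New unemployment rate = 17.90 / 183.45 = 9.76%.
Change = 9.76% − 7.50% = +2.26 percentage points.

The unemployment rate changes by +2.26 percentage points.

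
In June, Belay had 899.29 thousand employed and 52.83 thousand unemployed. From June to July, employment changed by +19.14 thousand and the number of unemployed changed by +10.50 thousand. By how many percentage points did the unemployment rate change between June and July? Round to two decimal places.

June: labor force = 899.29 + 52.83 = 952.12; u = 52.83/952.12 = 5.55%.
July: labor force = 918.43 + 63.33 = 981.76; u = 63.33/981.76 = 6.45%.
Change = 6.45% − 5.55% = +0.90 pp.

The unemployment rate changed by +0.90 percentage points.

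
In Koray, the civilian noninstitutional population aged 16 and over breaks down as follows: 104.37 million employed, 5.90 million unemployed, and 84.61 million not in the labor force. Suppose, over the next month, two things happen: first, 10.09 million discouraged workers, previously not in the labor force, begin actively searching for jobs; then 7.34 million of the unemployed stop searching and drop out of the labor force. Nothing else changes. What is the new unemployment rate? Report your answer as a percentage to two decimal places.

Initially, labor force = 104.37 + 5.90 = 110.27 million, so u = 5.90/110.27 = 5.35%.
After the first change, unemployed and labor force both rise by 10.09 → E = 104.37, U = 15.99, labor force = 120.36 million.
After the second change, unemployed and labor force both fall by 7.34 → E = 104.37, U = 8.65, labor force = 113.02 million.
New unemployment rate = 8.65 / 113.02 = 7.65%.

New unemployment rate ≈ 7.65%.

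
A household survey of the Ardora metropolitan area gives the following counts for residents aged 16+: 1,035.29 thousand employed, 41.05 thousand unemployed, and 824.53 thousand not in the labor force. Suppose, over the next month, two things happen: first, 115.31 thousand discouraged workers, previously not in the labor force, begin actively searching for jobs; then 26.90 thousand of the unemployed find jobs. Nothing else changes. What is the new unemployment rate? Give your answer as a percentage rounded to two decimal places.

Initially, labor force = 1,035.29 + 41.05 = 1,076.34 thousand, so u = 41.05/1,076.34 = 3.81%.
After the first change, unemployed and labor force both rise by 115.31 → E = 1,035.29, U = 156.36, labor force = 1,191.65 thousand.
After the second change, unemployed falls and employed rises by 26.90; labor force unchanged → E = 1,062.19, U = 129.46, labor force = 1,191.65 thousand.
New unemployment rate = 129.46 / 1,191.65 = 10.86%.

New unemployment rate ≈ 10.86%.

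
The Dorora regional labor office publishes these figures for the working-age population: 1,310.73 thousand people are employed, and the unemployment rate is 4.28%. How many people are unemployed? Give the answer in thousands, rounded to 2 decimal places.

About 58.61 thousand are unemployed.

Let U be the number unemployed. The labor force is E + U, and U/(E+U) = 0.0428.
So U = 0.0428 × 1,310.73 / (1 − 0.0428) = 56.0992 / 0.9572 ≈ 58.61 thousand.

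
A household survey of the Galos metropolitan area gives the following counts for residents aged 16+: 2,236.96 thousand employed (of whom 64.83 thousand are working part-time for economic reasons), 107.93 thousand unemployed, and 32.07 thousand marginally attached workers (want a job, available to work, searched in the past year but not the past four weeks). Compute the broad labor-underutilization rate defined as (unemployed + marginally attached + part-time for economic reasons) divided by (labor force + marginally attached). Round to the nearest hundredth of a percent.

Broad underutilization rate ≈ 8.62%.

Labor force = 2,236.96 + 107.93 = 2,344.89 thousand.
Numerator = 107.93 + 32.07 + 64.83 = 204.83 thousand.
Denominator = 2,344.89 + 32.07 = 2,376.96 thousand.
Broad rate = 204.83 / 2,376.96 = 8.62%.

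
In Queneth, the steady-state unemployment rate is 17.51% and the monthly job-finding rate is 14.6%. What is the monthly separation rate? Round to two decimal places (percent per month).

From u* = s/(s+f): s = u·f/(1−u).
s = 0.1751 × 14.6 / (1 − 0.1751) = 2.5565 / 0.8249 ≈ 3.10% per month.

Separation rate ≈ 3.10% per month.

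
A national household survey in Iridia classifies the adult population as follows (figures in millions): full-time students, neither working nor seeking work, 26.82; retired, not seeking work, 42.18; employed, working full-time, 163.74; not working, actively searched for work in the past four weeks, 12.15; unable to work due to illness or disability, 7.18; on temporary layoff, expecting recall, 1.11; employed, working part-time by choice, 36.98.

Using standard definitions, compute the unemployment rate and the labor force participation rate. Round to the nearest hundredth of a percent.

Unemployment rate ≈ 6.20%; labor force participation rate ≈ 73.75%.

Employed = 163.74 + 36.98 = 200.72 million.
Unemployed = 12.15 + 1.11 = 13.26 million (jobless and actively searching, or on temporary layoff).
Labor force = 200.72 + 13.26 = 213.98 million.
Not in labor force = 26.82 + 42.18 + 7.18 = 76.18 million (those not working and not actively searching are outside the labor force).
Civilian working-age population = 213.98 + 76.18 = 290.16 million.
Unemployment rate = 13.26 / 213.98 = 6.20%.
Labor force participation rate = 213.98 / 290.16 = 73.75%.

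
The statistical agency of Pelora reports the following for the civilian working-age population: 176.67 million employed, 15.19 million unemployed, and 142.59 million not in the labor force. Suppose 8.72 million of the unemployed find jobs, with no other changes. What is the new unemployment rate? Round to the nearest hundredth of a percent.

Initially, labor force = 176.67 + 15.19 = 191.86 million, so u = 15.19/191.86 = 7.92%.
After the change, unemployed falls and employed rises by 8.72; labor force unchanged → E = 185.39, U = 6.47, labor force = 191.86 million.
New unemployment rate = 6.47 / 191.86 = 3.37%.

New unemployment rate ≈ 3.37%.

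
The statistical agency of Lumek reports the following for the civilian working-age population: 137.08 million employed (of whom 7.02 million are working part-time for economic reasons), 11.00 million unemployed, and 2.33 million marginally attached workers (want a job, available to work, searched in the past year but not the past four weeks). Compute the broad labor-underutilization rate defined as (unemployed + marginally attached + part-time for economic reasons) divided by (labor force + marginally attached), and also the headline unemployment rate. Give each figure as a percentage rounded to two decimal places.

Broad underutilization rate ≈ 13.53%; headline unemployment rate ≈ 7.43%.

Labor force = 137.08 + 11.00 = 148.08 million.
Numerator = 11.00 + 2.33 + 7.02 = 20.35 million.
Denominator = 148.08 + 2.33 = 150.41 million.
Broad rate = 20.35 / 150.41 = 13.53%.
Headline unemployment rate = 11.00 / 148.08 = 7.43%.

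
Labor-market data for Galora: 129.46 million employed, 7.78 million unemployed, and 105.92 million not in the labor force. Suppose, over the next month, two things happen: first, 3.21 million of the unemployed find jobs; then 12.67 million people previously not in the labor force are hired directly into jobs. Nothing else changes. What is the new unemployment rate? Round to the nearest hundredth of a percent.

Initially, labor force = 129.46 + 7.78 = 137.24 million, so u = 7.78/137.24 = 5.67%.
After the first change, unemployed falls and employed rises by 3.21; labor force unchanged → E = 132.67, U = 4.57, labor force = 137.24 million.
After the second change, employed and labor force both rise by 12.67; unemployed unchanged → E = 145.34, U = 4.57, labor force = 149.91 million.
New unemployment rate = 4.57 / 149.91 = 3.05%.

New unemployment rate ≈ 3.05%.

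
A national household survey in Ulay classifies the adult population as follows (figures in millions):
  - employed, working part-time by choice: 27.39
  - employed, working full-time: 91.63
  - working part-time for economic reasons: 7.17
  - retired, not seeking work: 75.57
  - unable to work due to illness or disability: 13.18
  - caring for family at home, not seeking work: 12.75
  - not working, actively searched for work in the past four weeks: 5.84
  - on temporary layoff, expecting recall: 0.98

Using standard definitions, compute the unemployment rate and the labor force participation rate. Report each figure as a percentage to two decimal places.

Unemployment rate ≈ 5.13%; labor force participation rate ≈ 56.72%.

Employed = 27.39 + 91.63 + 7.17 = 126.19 million (anyone who worked, including part-time for economic reasons, counts as employed).
Unemployed = 5.84 + 0.98 = 6.82 million (jobless and actively searching, or on temporary layoff).
Labor force = 126.19 + 6.82 = 133.01 million.
Not in labor force = 75.57 + 13.18 + 12.75 = 101.50 million (those not working and not actively searching are outside the labor force).
Civilian working-age population = 133.01 + 101.50 = 234.51 million.
Unemployment rate = 6.82 / 133.01 = 5.13%.
Labor force participation rate = 133.01 / 234.51 = 56.72%.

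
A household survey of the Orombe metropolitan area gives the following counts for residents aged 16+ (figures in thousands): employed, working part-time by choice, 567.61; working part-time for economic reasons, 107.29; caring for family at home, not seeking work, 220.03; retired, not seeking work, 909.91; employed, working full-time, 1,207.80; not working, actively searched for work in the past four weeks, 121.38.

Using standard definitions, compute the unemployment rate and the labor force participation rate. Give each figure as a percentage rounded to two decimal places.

Employed = 567.61 + 107.29 + 1,207.80 = 1,882.70 thousand (anyone who worked, including part-time for economic reasons, counts as employed).
Unemployed = 121.38 thousand.
Labor force = 1,882.70 + 121.38 = 2,004.08 thousand.
Not in labor force = 220.03 + 909.91 = 1,129.94 thousand (those not working and not actively searching are outside the labor force).
Civilian working-age population = 2,004.08 + 1,129.94 = 3,134.02 thousand.
Unemployment rate = 121.38 / 2,004.08 = 6.06%.
Labor force participation rate = 2,004.08 / 3,134.02 = 63.95%.

Unemployment rate ≈ 6.06%; labor force participation rate ≈ 63.95%.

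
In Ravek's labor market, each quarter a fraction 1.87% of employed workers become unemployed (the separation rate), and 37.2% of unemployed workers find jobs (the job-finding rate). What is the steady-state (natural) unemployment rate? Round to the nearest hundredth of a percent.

Steady-state unemployment rate ≈ 4.79%.

At steady state the flows balance: s·E = f·U, so U/(E+U) = s/(s+f).
u* = 1.87 / (1.87 + 37.2) = 1.87 / 39.07 = 4.79%.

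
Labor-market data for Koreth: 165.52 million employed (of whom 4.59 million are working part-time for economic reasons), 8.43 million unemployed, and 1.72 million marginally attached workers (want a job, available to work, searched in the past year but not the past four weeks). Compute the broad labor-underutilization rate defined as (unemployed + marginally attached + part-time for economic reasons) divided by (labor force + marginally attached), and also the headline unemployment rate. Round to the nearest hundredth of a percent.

Labor force = 165.52 + 8.43 = 173.95 million.
Numerator = 8.43 + 1.72 + 4.59 = 14.74 million.
Denominator = 173.95 + 1.72 = 175.67 million.
Broad rate = 14.74 / 175.67 = 8.39%.
Headline unemployment rate = 8.43 / 173.95 = 4.85%.

Broad underutilization rate ≈ 8.39%; headline unemployment rate ≈ 4.85%.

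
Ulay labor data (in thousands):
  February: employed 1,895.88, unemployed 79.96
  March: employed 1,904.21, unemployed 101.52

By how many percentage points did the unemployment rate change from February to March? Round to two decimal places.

February: labor force = 1,895.88 + 79.96 = 1,975.84; u = 79.96/1,975.84 = 4.05%.
March: labor force = 1,904.21 + 101.52 = 2,005.73; u = 101.52/2,005.73 = 5.06%.
Change = 5.06% − 4.05% = +1.01 pp.

The unemployment rate changed by +1.01 percentage points.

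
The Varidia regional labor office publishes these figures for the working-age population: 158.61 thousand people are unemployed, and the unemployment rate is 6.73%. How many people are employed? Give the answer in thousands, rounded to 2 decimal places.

About 2,198.15 thousand are employed.

Labor force = U / u = 158.61 / 0.0673 ≈ 2,356.76 thousand.
Employed = labor force − unemployed = 2,356.76 − 158.61 = 2,198.15 thousand.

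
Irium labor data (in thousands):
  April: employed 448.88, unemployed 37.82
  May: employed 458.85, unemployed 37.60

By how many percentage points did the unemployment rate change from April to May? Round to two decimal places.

The unemployment rate changed by −0.20 percentage points.

April: labor force = 448.88 + 37.82 = 486.70; u = 37.82/486.70 = 7.77%.
May: labor force = 458.85 + 37.60 = 496.45; u = 37.60/496.45 = 7.57%.
Change = 7.57% − 7.77% = −0.20 pp.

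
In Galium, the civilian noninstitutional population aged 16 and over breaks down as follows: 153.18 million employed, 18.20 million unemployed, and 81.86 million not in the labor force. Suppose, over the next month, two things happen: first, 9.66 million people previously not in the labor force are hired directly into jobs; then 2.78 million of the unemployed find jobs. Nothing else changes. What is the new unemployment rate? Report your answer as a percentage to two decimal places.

New unemployment rate ≈ 8.52%.

Initially, labor force = 153.18 + 18.20 = 171.38 million, so u = 18.20/171.38 = 10.62%.
After the first change, employed and labor force both rise by 9.66; unemployed unchanged → E = 162.84, U = 18.20, labor force = 181.04 million.
After the second change, unemployed falls and employed rises by 2.78; labor force unchanged → E = 165.62, U = 15.42, labor force = 181.04 million.
New unemployment rate = 15.42 / 181.04 = 8.52%.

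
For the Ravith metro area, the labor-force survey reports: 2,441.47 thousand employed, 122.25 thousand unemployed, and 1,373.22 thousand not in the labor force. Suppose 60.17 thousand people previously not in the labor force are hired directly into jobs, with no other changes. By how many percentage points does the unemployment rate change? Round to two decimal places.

Initially, labor force = 2,441.47 + 122.25 = 2,563.72 thousand, so u = 122.25/2,563.72 = 4.77%.
After the change, employed and labor force both rise by 60.17; unemployed unchanged → E = 2,501.64, U = 122.25, labor force = 2,623.89 thousand.
New unemployment rate = 122.25 / 2,623.89 = 4.66%.
Change = 4.66% − 4.77% = −0.11 percentage points.

The unemployment rate changes by −0.11 percentage points.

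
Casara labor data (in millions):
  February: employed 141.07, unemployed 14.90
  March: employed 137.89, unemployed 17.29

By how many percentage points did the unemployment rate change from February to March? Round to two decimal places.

February: labor force = 141.07 + 14.90 = 155.97; u = 14.90/155.97 = 9.55%.
March: labor force = 137.89 + 17.29 = 155.18; u = 17.29/155.18 = 11.14%.
Change = 11.14% − 9.55% = +1.59 pp.

The unemployment rate changed by +1.59 percentage points.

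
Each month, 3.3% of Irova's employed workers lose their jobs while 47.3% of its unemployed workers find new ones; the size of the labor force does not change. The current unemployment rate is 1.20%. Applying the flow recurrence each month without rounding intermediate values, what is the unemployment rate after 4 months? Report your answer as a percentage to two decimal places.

With a fixed labor force, u_{t+1} = u_t + s·(1−u_t) − f·u_t = u_t·(1−s−f) + s.
Here 1−s−f = 0.494 and s = 0.033.
u_1 = 0.012000 × 0.494 + 0.033 = 0.038928.
u_2 = 0.038928 × 0.494 + 0.033 = 0.052230.
u_3 = 0.052230 × 0.494 + 0.033 = 0.058802.
u_4 = 0.058802 × 0.494 + 0.033 = 0.062048.

Unemployment rate after four months ≈ 6.20%.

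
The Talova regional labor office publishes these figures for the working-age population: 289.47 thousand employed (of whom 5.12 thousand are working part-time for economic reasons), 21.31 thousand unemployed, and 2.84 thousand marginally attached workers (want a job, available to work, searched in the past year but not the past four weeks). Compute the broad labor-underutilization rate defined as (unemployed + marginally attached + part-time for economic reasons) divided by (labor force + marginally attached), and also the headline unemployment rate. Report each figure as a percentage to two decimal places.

Labor force = 289.47 + 21.31 = 310.78 thousand.
Numerator = 21.31 + 2.84 + 5.12 = 29.27 thousand.
Denominator = 310.78 + 2.84 = 313.62 thousand.
Broad rate = 29.27 / 313.62 = 9.33%.
Headline unemployment rate = 21.31 / 310.78 = 6.86%.

Broad underutilization rate ≈ 9.33%; headline unemployment rate ≈ 6.86%.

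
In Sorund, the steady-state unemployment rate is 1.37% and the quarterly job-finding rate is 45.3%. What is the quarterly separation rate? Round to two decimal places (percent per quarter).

Separation rate ≈ 0.63% per quarter.

From u* = s/(s+f): s = u·f/(1−u).
s = 0.0137 × 45.3 / (1 − 0.0137) = 0.6206 / 0.9863 ≈ 0.63% per quarter.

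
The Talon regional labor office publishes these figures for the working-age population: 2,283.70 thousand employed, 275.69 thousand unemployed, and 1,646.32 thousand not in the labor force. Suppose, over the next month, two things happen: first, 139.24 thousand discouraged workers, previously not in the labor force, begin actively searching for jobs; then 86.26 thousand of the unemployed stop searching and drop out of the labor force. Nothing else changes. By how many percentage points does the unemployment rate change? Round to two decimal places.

Initially, labor force = 2,283.70 + 275.69 = 2,559.39 thousand, so u = 275.69/2,559.39 = 10.77%.
After the first change, unemployed and labor force both rise by 139.24 → E = 2,283.70, U = 414.93, labor force = 2,698.63 thousand.
After the second change, unemployed and labor force both fall by 86.26 → E = 2,283.70, U = 328.67, labor force = 2,612.37 thousand.
New unemployment rate = 328.67 / 2,612.37 = 12.58%.
Change = 12.58% − 10.77% = +1.81 percentage points.

The unemployment rate changes by +1.81 percentage points.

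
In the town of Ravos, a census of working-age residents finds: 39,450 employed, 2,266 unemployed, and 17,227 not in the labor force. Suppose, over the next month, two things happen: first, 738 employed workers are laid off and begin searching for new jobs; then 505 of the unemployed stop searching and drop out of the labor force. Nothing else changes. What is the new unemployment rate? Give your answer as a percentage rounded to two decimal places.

New unemployment rate ≈ 6.06%.

Initially, labor force = 39,450 + 2,266 = 41,716, so u = 2,266/41,716 = 5.43%.
After the first change, employed falls and unemployed rises by 738; labor force unchanged → E = 38,712, U = 3,004, labor force = 41,716.
After the second change, unemployed and labor force both fall by 505 → E = 38,712, U = 2,499, labor force = 41,211.
New unemployment rate = 2,499 / 41,211 = 6.06%.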